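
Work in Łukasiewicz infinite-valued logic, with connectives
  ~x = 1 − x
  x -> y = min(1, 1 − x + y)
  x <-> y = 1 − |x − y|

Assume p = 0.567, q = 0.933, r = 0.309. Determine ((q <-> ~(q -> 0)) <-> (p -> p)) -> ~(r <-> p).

q -> 0 = min(1, 1 − 0.933 + 0.000) = min(1, 0.067) = 0.067
~(q -> 0) = 1 − 0.067 = 0.933
q <-> ~(q -> 0) = 1 − |0.933 − 0.933| = 1 − 0.000 = 1.000
p -> p = min(1, 1 − 0.567 + 0.567) = min(1, 1.000) = 1.000
(q <-> ~(q -> 0)) <-> (p -> p) = 1 − |1.000 − 1.000| = 1 − 0.000 = 1.000
r <-> p = 1 − |0.309 − 0.567| = 1 − 0.258 = 0.742
~(r <-> p) = 1 − 0.742 = 0.258
((q <-> ~(q -> 0)) <-> (p -> p)) -> ~(r <-> p) = min(1, 1 − 1.000 + 0.258) = min(1, 0.258) = 0.258

0.258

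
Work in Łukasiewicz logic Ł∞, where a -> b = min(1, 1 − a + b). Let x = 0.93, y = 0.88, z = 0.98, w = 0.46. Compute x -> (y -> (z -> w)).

z -> w = min(1, 1 − 0.98 + 0.46) = min(1, 0.48) = 0.48
y -> (z -> w) = min(1, 1 − 0.88 + 0.48) = min(1, 0.60) = 0.60
x -> (y -> (z -> w)) = min(1, 1 − 0.93 + 0.60) = min(1, 0.67) = 0.67

0.67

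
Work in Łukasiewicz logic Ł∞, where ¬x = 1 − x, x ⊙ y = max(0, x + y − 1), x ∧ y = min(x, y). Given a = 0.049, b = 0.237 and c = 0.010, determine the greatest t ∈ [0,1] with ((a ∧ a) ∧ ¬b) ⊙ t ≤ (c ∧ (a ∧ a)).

a ∧ a = min(0.049, 0.049) = 0.049
¬b = 1 − 0.237 = 0.763
(a ∧ a) ∧ ¬b = min(0.049, 0.763) = 0.049
So the left factor is (a ∧ a) ∧ ¬b = 0.049.
c ∧ (a ∧ a) = min(0.010, 0.049) = 0.010
So the right-hand bound is c ∧ (a ∧ a) = 0.010.
The residuum of the Łukasiewicz t-norm gives the supremum: min(1, 1 − 0.049 + 0.010).
1 − 0.049 + 0.010 = 0.961, so t = min(1, 0.961) = 0.961.
Check: 0.049 ⊙ 0.961 = max(0, 0.010) = 0.010 ≤ 0.010.

0.961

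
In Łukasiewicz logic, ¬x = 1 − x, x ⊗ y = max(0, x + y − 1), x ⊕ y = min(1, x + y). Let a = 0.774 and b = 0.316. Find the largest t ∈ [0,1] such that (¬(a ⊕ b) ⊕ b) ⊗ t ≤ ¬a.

a ⊕ b = min(1, 0.774 + 0.316) = min(1, 1.090) = 1.000
¬(a ⊕ b) = 1 − 1.000 = 0.000
¬(a ⊕ b) ⊕ b = min(1, 0.000 + 0.316) = min(1, 0.316) = 0.316
So the left factor is ¬(a ⊕ b) ⊕ b = 0.316.
¬a = 1 − 0.774 = 0.226
So the right-hand bound is ¬a = 0.226.
The residuum of the Łukasiewicz t-norm gives the supremum: min(1, 1 − 0.316 + 0.226).
1 − 0.316 + 0.226 = 0.910, so t = min(1, 0.910) = 0.910.
Check: 0.316 ⊗ 0.910 = max(0, 0.226) = 0.226 ≤ 0.226.

0.910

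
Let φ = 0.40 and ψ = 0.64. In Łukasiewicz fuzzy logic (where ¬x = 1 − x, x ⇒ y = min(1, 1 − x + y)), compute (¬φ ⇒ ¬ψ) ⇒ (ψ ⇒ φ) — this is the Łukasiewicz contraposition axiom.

¬φ = 1 − 0.40 = 0.60
¬ψ = 1 − 0.64 = 0.36
¬φ ⇒ ¬ψ = min(1, 1 − 0.60 + 0.36) = min(1, 0.76) = 0.76
ψ ⇒ φ = min(1, 1 − 0.64 + 0.40) = min(1, 0.76) = 0.76
(¬φ ⇒ ¬ψ) ⇒ (ψ ⇒ φ) = min(1, 1 − 0.76 + 0.76) = min(1, 1.00) = 1.00
(As expected: an axiom of Ł∞, always 1.)

1.00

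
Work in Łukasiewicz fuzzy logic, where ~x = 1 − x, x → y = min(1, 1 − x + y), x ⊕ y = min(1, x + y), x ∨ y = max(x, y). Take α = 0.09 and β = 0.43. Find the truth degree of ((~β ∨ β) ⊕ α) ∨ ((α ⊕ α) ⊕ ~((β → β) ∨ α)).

0.66

~β = 1 − 0.43 = 0.57
~β ∨ β = max(0.57, 0.43) = 0.57
(~β ∨ β) ⊕ α = min(1, 0.57 + 0.09) = min(1, 0.66) = 0.66
α ⊕ α = min(1, 0.09 + 0.09) = min(1, 0.18) = 0.18
β → β = min(1, 1 − 0.43 + 0.43) = min(1, 1.00) = 1.00
(β → β) ∨ α = max(1.00, 0.09) = 1.00
~((β → β) ∨ α) = 1 − 1.00 = 0.00
(α ⊕ α) ⊕ ~((β → β) ∨ α) = min(1, 0.18 + 0.00) = min(1, 0.18) = 0.18
((~β ∨ β) ⊕ α) ∨ ((α ⊕ α) ⊕ ~((β → β) ∨ α)) = max(0.66, 0.18) = 0.66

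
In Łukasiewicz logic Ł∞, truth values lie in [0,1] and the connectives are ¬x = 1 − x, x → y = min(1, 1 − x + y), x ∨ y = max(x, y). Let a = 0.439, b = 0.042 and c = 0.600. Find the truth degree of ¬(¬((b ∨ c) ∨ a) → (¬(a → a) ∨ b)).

b ∨ c = max(0.042, 0.600) = 0.600
(b ∨ c) ∨ a = max(0.600, 0.439) = 0.600
¬((b ∨ c) ∨ a) = 1 − 0.600 = 0.400
a → a = min(1, 1 − 0.439 + 0.439) = min(1, 1.000) = 1.000
¬(a → a) = 1 − 1.000 = 0.000
¬(a → a) ∨ b = max(0.000, 0.042) = 0.042
¬((b ∨ c) ∨ a) → (¬(a → a) ∨ b) = min(1, 1 − 0.400 + 0.042) = min(1, 0.642) = 0.642
¬(¬((b ∨ c) ∨ a) → (¬(a → a) ∨ b)) = 1 − 0.642 = 0.358

0.358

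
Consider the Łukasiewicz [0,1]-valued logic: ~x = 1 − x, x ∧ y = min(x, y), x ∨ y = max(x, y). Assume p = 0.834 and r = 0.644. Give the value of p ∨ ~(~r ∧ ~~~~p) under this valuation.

~r = 1 − 0.644 = 0.356
~p = 1 − 0.834 = 0.166
~~p = 1 − 0.166 = 0.834
~~~p = 1 − 0.834 = 0.166
~~~~p = 1 − 0.166 = 0.834
~r ∧ ~~~~p = min(0.356, 0.834) = 0.356
~(~r ∧ ~~~~p) = 1 − 0.356 = 0.644
p ∨ ~(~r ∧ ~~~~p) = max(0.834, 0.644) = 0.834

0.834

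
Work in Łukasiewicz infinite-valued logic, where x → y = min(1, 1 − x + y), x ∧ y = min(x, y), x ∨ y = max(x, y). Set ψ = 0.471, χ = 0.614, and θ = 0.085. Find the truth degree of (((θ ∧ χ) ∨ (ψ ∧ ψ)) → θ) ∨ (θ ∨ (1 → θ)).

0.614

θ ∧ χ = min(0.085, 0.614) = 0.085
ψ ∧ ψ = min(0.471, 0.471) = 0.471
(θ ∧ χ) ∨ (ψ ∧ ψ) = max(0.085, 0.471) = 0.471
((θ ∧ χ) ∨ (ψ ∧ ψ)) → θ = min(1, 1 − 0.471 + 0.085) = min(1, 0.614) = 0.614
1 → θ = min(1, 1 − 1.000 + 0.085) = min(1, 0.085) = 0.085
θ ∨ (1 → θ) = max(0.085, 0.085) = 0.085
(((θ ∧ χ) ∨ (ψ ∧ ψ)) → θ) ∨ (θ ∨ (1 → θ)) = max(0.614, 0.085) = 0.614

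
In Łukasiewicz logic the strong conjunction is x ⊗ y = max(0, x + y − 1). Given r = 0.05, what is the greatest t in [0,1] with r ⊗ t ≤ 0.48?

1.00

The residuum of the Łukasiewicz t-norm gives the supremum: min(1, 1 − 0.05 + 0.48).
1 − 0.05 + 0.48 = 1.43, so t = min(1, 1.43) = 1.00.
Check: 0.05 ⊗ 1.00 = max(0, 0.05) = 0.05 ≤ 0.48.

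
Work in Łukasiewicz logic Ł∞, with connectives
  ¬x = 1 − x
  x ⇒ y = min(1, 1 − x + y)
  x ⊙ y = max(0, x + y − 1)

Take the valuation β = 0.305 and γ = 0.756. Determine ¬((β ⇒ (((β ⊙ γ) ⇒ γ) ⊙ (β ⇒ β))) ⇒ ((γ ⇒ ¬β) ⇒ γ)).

β ⊙ γ = max(0, 0.305 + 0.756 − 1) = max(0, 0.061) = 0.061
(β ⊙ γ) ⇒ γ = min(1, 1 − 0.061 + 0.756) = min(1, 1.695) = 1.000
β ⇒ β = min(1, 1 − 0.305 + 0.305) = min(1, 1.000) = 1.000
((β ⊙ γ) ⇒ γ) ⊙ (β ⇒ β) = max(0, 1.000 + 1.000 − 1) = max(0, 1.000) = 1.000
β ⇒ (((β ⊙ γ) ⇒ γ) ⊙ (β ⇒ β)) = min(1, 1 − 0.305 + 1.000) = min(1, 1.695) = 1.000
¬β = 1 − 0.305 = 0.695
γ ⇒ ¬β = min(1, 1 − 0.756 + 0.695) = min(1, 0.939) = 0.939
(γ ⇒ ¬β) ⇒ γ = min(1, 1 − 0.939 + 0.756) = min(1, 0.817) = 0.817
(β ⇒ (((β ⊙ γ) ⇒ γ) ⊙ (β ⇒ β))) ⇒ ((γ ⇒ ¬β) ⇒ γ) = min(1, 1 − 1.000 + 0.817) = min(1, 0.817) = 0.817
¬((β ⇒ (((β ⊙ γ) ⇒ γ) ⊙ (β ⇒ β))) ⇒ ((γ ⇒ ¬β) ⇒ γ)) = 1 − 0.817 = 0.183

0.183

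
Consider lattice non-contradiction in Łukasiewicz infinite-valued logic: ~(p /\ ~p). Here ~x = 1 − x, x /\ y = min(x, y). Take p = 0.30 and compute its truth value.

~p = 1 − 0.30 = 0.70
p /\ ~p = min(0.30, 0.70) = 0.30
~(p /\ ~p) = 1 − 0.30 = 0.70
(The value 0.70 < 1 shows this instance is not satisfied; not a Ł∞-tautology — its value is 1 − min(a, 1−a).)

0.70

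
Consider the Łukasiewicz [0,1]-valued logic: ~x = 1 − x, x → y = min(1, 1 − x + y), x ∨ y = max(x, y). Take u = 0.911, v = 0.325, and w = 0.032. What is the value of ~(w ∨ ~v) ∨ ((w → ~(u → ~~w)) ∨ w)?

1.000

~v = 1 − 0.325 = 0.675
w ∨ ~v = max(0.032, 0.675) = 0.675
~(w ∨ ~v) = 1 − 0.675 = 0.325
~w = 1 − 0.032 = 0.968
~~w = 1 − 0.968 = 0.032
u → ~~w = min(1, 1 − 0.911 + 0.032) = min(1, 0.121) = 0.121
~(u → ~~w) = 1 − 0.121 = 0.879
w → ~(u → ~~w) = min(1, 1 − 0.032 + 0.879) = min(1, 1.847) = 1.000
(w → ~(u → ~~w)) ∨ w = max(1.000, 0.032) = 1.000
~(w ∨ ~v) ∨ ((w → ~(u → ~~w)) ∨ w) = max(0.325, 1.000) = 1.000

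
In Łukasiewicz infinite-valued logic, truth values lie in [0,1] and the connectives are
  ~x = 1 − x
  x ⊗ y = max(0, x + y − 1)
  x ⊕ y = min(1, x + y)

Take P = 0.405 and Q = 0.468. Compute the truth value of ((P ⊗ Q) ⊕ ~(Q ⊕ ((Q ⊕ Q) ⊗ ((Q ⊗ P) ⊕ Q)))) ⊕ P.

P ⊗ Q = max(0, 0.405 + 0.468 − 1) = max(0, -0.127) = 0.000
Q ⊕ Q = min(1, 0.468 + 0.468) = min(1, 0.936) = 0.936
Q ⊗ P = max(0, 0.468 + 0.405 − 1) = max(0, -0.127) = 0.000
(Q ⊗ P) ⊕ Q = min(1, 0.000 + 0.468) = min(1, 0.468) = 0.468
(Q ⊕ Q) ⊗ ((Q ⊗ P) ⊕ Q) = max(0, 0.936 + 0.468 − 1) = max(0, 0.404) = 0.404
Q ⊕ ((Q ⊕ Q) ⊗ ((Q ⊗ P) ⊕ Q)) = min(1, 0.468 + 0.404) = min(1, 0.872) = 0.872
~(Q ⊕ ((Q ⊕ Q) ⊗ ((Q ⊗ P) ⊕ Q))) = 1 − 0.872 = 0.128
(P ⊗ Q) ⊕ ~(Q ⊕ ((Q ⊕ Q) ⊗ ((Q ⊗ P) ⊕ Q))) = min(1, 0.000 + 0.128) = min(1, 0.128) = 0.128
((P ⊗ Q) ⊕ ~(Q ⊕ ((Q ⊕ Q) ⊗ ((Q ⊗ P) ⊕ Q)))) ⊕ P = min(1, 0.128 + 0.405) = min(1, 0.533) = 0.533

0.533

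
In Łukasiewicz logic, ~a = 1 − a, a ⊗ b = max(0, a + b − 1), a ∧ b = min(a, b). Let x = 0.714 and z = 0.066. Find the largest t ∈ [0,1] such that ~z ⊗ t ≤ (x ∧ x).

~z = 1 − 0.066 = 0.934
So the left factor is ~z = 0.934.
x ∧ x = min(0.714, 0.714) = 0.714
So the right-hand bound is x ∧ x = 0.714.
The residuum of the Łukasiewicz t-norm gives the supremum: min(1, 1 − 0.934 + 0.714).
1 − 0.934 + 0.714 = 0.780, so t = min(1, 0.780) = 0.780.
Check: 0.934 ⊗ 0.780 = max(0, 0.714) = 0.714 ≤ 0.714.

0.780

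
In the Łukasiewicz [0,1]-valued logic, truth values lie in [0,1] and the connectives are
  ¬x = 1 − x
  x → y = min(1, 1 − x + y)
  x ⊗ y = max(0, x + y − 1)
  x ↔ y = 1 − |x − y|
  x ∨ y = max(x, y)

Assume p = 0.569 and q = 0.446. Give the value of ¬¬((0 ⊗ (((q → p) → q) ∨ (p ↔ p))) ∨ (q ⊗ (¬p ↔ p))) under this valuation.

q → p = min(1, 1 − 0.446 + 0.569) = min(1, 1.123) = 1.000
(q → p) → q = min(1, 1 − 1.000 + 0.446) = min(1, 0.446) = 0.446
p ↔ p = 1 − |0.569 − 0.569| = 1 − 0.000 = 1.000
((q → p) → q) ∨ (p ↔ p) = max(0.446, 1.000) = 1.000
0 ⊗ (((q → p) → q) ∨ (p ↔ p)) = max(0, 0.000 + 1.000 − 1) = max(0, 0.000) = 0.000
¬p = 1 − 0.569 = 0.431
¬p ↔ p = 1 − |0.431 − 0.569| = 1 − 0.138 = 0.862
q ⊗ (¬p ↔ p) = max(0, 0.446 + 0.862 − 1) = max(0, 0.308) = 0.308
(0 ⊗ (((q → p) → q) ∨ (p ↔ p))) ∨ (q ⊗ (¬p ↔ p)) = max(0.000, 0.308) = 0.308
¬((0 ⊗ (((q → p) → q) ∨ (p ↔ p))) ∨ (q ⊗ (¬p ↔ p))) = 1 − 0.308 = 0.692
¬¬((0 ⊗ (((q → p) → q) ∨ (p ↔ p))) ∨ (q ⊗ (¬p ↔ p))) = 1 − 0.692 = 0.308

0.308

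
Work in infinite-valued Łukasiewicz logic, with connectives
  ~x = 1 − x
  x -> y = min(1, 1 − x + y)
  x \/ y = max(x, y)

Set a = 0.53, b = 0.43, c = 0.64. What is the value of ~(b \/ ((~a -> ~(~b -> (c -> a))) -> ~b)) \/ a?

~a = 1 − 0.53 = 0.47
~b = 1 − 0.43 = 0.57
c -> a = min(1, 1 − 0.64 + 0.53) = min(1, 0.89) = 0.89
~b -> (c -> a) = min(1, 1 − 0.57 + 0.89) = min(1, 1.32) = 1.00
~(~b -> (c -> a)) = 1 − 1.00 = 0.00
~a -> ~(~b -> (c -> a)) = min(1, 1 − 0.47 + 0.00) = min(1, 0.53) = 0.53
(~a -> ~(~b -> (c -> a))) -> ~b = min(1, 1 − 0.53 + 0.57) = min(1, 1.04) = 1.00
b \/ ((~a -> ~(~b -> (c -> a))) -> ~b) = max(0.43, 1.00) = 1.00
~(b \/ ((~a -> ~(~b -> (c -> a))) -> ~b)) = 1 − 1.00 = 0.00
~(b \/ ((~a -> ~(~b -> (c -> a))) -> ~b)) \/ a = max(0.00, 0.53) = 0.53

0.53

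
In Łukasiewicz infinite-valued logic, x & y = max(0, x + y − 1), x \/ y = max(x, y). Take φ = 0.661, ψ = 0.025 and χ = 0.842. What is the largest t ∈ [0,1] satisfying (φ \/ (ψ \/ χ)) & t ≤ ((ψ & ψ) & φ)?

ψ \/ χ = max(0.025, 0.842) = 0.842
φ \/ (ψ \/ χ) = max(0.661, 0.842) = 0.842
So the left factor is φ \/ (ψ \/ χ) = 0.842.
ψ & ψ = max(0, 0.025 + 0.025 − 1) = max(0, -0.950) = 0.000
(ψ & ψ) & φ = max(0, 0.000 + 0.661 − 1) = max(0, -0.339) = 0.000
So the right-hand bound is (ψ & ψ) & φ = 0.000.
The residuum of the Łukasiewicz t-norm gives the supremum: min(1, 1 − 0.842 + 0.000).
1 − 0.842 + 0.000 = 0.158, so t = min(1, 0.158) = 0.158.
Check: 0.842 & 0.158 = max(0, 0.000) = 0.000 ≤ 0.000.

0.158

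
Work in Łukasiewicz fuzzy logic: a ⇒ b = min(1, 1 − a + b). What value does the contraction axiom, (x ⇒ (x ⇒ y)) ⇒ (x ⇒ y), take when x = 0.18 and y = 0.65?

x ⇒ y = min(1, 1 − 0.18 + 0.65) = min(1, 1.47) = 1.00
x ⇒ (x ⇒ y) = min(1, 1 − 0.18 + 1.00) = min(1, 1.82) = 1.00
(x ⇒ (x ⇒ y)) ⇒ (x ⇒ y) = min(1, 1 − 1.00 + 1.00) = min(1, 1.00) = 1.00

1.00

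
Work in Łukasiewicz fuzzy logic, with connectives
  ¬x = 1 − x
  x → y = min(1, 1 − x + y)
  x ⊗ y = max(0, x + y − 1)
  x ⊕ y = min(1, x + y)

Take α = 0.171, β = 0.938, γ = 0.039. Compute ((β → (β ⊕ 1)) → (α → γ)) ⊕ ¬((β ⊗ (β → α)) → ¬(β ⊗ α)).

0.868

β ⊕ 1 = min(1, 0.938 + 1.000) = min(1, 1.938) = 1.000
β → (β ⊕ 1) = min(1, 1 − 0.938 + 1.000) = min(1, 1.062) = 1.000
α → γ = min(1, 1 − 0.171 + 0.039) = min(1, 0.868) = 0.868
(β → (β ⊕ 1)) → (α → γ) = min(1, 1 − 1.000 + 0.868) = min(1, 0.868) = 0.868
β → α = min(1, 1 − 0.938 + 0.171) = min(1, 0.233) = 0.233
β ⊗ (β → α) = max(0, 0.938 + 0.233 − 1) = max(0, 0.171) = 0.171
β ⊗ α = max(0, 0.938 + 0.171 − 1) = max(0, 0.109) = 0.109
¬(β ⊗ α) = 1 − 0.109 = 0.891
(β ⊗ (β → α)) → ¬(β ⊗ α) = min(1, 1 − 0.171 + 0.891) = min(1, 1.720) = 1.000
¬((β ⊗ (β → α)) → ¬(β ⊗ α)) = 1 − 1.000 = 0.000
((β → (β ⊕ 1)) → (α → γ)) ⊕ ¬((β ⊗ (β → α)) → ¬(β ⊗ α)) = min(1, 0.868 + 0.000) = min(1, 0.868) = 0.868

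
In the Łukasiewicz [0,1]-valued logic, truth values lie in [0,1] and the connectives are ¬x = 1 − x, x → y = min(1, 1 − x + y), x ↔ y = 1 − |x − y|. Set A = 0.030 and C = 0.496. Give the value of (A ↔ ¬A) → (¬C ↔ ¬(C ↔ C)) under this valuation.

1.000

¬A = 1 − 0.030 = 0.970
A ↔ ¬A = 1 − |0.030 − 0.970| = 1 − 0.940 = 0.060
¬C = 1 − 0.496 = 0.504
C ↔ C = 1 − |0.496 − 0.496| = 1 − 0.000 = 1.000
¬(C ↔ C) = 1 − 1.000 = 0.000
¬C ↔ ¬(C ↔ C) = 1 − |0.504 − 0.000| = 1 − 0.504 = 0.496
(A ↔ ¬A) → (¬C ↔ ¬(C ↔ C)) = min(1, 1 − 0.060 + 0.496) = min(1, 1.436) = 1.000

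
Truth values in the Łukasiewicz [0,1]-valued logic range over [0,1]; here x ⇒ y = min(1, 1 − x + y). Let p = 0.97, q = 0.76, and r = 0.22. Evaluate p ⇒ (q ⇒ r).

0.49

q ⇒ r = min(1, 1 − 0.76 + 0.22) = min(1, 0.46) = 0.46
p ⇒ (q ⇒ r) = min(1, 1 − 0.97 + 0.46) = min(1, 0.49) = 0.49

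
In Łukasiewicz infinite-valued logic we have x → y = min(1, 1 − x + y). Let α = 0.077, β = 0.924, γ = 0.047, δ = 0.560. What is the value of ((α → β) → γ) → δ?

1.000

α → β = min(1, 1 − 0.077 + 0.924) = min(1, 1.847) = 1.000
(α → β) → γ = min(1, 1 − 1.000 + 0.047) = min(1, 0.047) = 0.047
((α → β) → γ) → δ = min(1, 1 − 0.047 + 0.560) = min(1, 1.513) = 1.000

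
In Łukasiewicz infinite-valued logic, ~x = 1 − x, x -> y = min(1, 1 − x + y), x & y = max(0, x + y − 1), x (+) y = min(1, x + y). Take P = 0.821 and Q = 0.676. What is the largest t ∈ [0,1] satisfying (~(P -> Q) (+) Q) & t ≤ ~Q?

P -> Q = min(1, 1 − 0.821 + 0.676) = min(1, 0.855) = 0.855
~(P -> Q) = 1 − 0.855 = 0.145
~(P -> Q) (+) Q = min(1, 0.145 + 0.676) = min(1, 0.821) = 0.821
So the left factor is ~(P -> Q) (+) Q = 0.821.
~Q = 1 − 0.676 = 0.324
So the right-hand bound is ~Q = 0.324.
The residuum of the Łukasiewicz t-norm gives the supremum: min(1, 1 − 0.821 + 0.324).
1 − 0.821 + 0.324 = 0.503, so t = min(1, 0.503) = 0.503.
Check: 0.821 & 0.503 = max(0, 0.324) = 0.324 ≤ 0.324.

0.503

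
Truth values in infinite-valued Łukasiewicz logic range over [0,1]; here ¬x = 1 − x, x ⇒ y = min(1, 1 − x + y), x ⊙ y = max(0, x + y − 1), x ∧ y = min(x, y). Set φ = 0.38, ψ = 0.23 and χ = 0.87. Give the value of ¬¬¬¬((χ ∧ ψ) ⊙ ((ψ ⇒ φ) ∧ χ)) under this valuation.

0.10

χ ∧ ψ = min(0.87, 0.23) = 0.23
ψ ⇒ φ = min(1, 1 − 0.23 + 0.38) = min(1, 1.15) = 1.00
(ψ ⇒ φ) ∧ χ = min(1.00, 0.87) = 0.87
(χ ∧ ψ) ⊙ ((ψ ⇒ φ) ∧ χ) = max(0, 0.23 + 0.87 − 1) = max(0, 0.10) = 0.10
¬((χ ∧ ψ) ⊙ ((ψ ⇒ φ) ∧ χ)) = 1 − 0.10 = 0.90
¬¬((χ ∧ ψ) ⊙ ((ψ ⇒ φ) ∧ χ)) = 1 − 0.90 = 0.10
¬¬¬((χ ∧ ψ) ⊙ ((ψ ⇒ φ) ∧ χ)) = 1 − 0.10 = 0.90
¬¬¬¬((χ ∧ ψ) ⊙ ((ψ ⇒ φ) ∧ χ)) = 1 − 0.90 = 0.10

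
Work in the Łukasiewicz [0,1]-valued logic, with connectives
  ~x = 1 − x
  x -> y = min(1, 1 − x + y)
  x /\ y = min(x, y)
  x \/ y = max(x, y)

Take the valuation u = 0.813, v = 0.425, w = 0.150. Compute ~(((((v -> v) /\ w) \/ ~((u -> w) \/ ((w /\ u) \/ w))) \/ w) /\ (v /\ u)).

0.575

v -> v = min(1, 1 − 0.425 + 0.425) = min(1, 1.000) = 1.000
(v -> v) /\ w = min(1.000, 0.150) = 0.150
u -> w = min(1, 1 − 0.813 + 0.150) = min(1, 0.337) = 0.337
w /\ u = min(0.150, 0.813) = 0.150
(w /\ u) \/ w = max(0.150, 0.150) = 0.150
(u -> w) \/ ((w /\ u) \/ w) = max(0.337, 0.150) = 0.337
~((u -> w) \/ ((w /\ u) \/ w)) = 1 − 0.337 = 0.663
((v -> v) /\ w) \/ ~((u -> w) \/ ((w /\ u) \/ w)) = max(0.150, 0.663) = 0.663
(((v -> v) /\ w) \/ ~((u -> w) \/ ((w /\ u) \/ w))) \/ w = max(0.663, 0.150) = 0.663
v /\ u = min(0.425, 0.813) = 0.425
((((v -> v) /\ w) \/ ~((u -> w) \/ ((w /\ u) \/ w))) \/ w) /\ (v /\ u) = min(0.663, 0.425) = 0.425
~(((((v -> v) /\ w) \/ ~((u -> w) \/ ((w /\ u) \/ w))) \/ w) /\ (v /\ u)) = 1 − 0.425 = 0.575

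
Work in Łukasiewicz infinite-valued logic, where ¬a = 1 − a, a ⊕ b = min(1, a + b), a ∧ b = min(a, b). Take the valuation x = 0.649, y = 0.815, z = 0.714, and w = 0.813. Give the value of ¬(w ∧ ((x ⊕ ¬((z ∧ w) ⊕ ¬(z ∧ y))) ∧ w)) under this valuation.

0.351

z ∧ w = min(0.714, 0.813) = 0.714
z ∧ y = min(0.714, 0.815) = 0.714
¬(z ∧ y) = 1 − 0.714 = 0.286
(z ∧ w) ⊕ ¬(z ∧ y) = min(1, 0.714 + 0.286) = min(1, 1.000) = 1.000
¬((z ∧ w) ⊕ ¬(z ∧ y)) = 1 − 1.000 = 0.000
x ⊕ ¬((z ∧ w) ⊕ ¬(z ∧ y)) = min(1, 0.649 + 0.000) = min(1, 0.649) = 0.649
(x ⊕ ¬((z ∧ w) ⊕ ¬(z ∧ y))) ∧ w = min(0.649, 0.813) = 0.649
w ∧ ((x ⊕ ¬((z ∧ w) ⊕ ¬(z ∧ y))) ∧ w) = min(0.813, 0.649) = 0.649
¬(w ∧ ((x ⊕ ¬((z ∧ w) ⊕ ¬(z ∧ y))) ∧ w)) = 1 − 0.649 = 0.351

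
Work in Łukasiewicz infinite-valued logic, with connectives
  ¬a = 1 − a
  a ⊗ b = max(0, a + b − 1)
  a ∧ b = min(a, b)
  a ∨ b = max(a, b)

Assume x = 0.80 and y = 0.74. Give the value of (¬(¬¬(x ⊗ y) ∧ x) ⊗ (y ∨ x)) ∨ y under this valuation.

0.74

x ⊗ y = max(0, 0.80 + 0.74 − 1) = max(0, 0.54) = 0.54
¬(x ⊗ y) = 1 − 0.54 = 0.46
¬¬(x ⊗ y) = 1 − 0.46 = 0.54
¬¬(x ⊗ y) ∧ x = min(0.54, 0.80) = 0.54
¬(¬¬(x ⊗ y) ∧ x) = 1 − 0.54 = 0.46
y ∨ x = max(0.74, 0.80) = 0.80
¬(¬¬(x ⊗ y) ∧ x) ⊗ (y ∨ x) = max(0, 0.46 + 0.80 − 1) = max(0, 0.26) = 0.26
(¬(¬¬(x ⊗ y) ∧ x) ⊗ (y ∨ x)) ∨ y = max(0.26, 0.74) = 0.74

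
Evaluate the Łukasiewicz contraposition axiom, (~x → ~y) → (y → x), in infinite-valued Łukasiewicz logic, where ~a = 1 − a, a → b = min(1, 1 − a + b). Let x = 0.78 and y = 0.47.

~x = 1 − 0.78 = 0.22
~y = 1 − 0.47 = 0.53
~x → ~y = min(1, 1 − 0.22 + 0.53) = min(1, 1.31) = 1.00
y → x = min(1, 1 − 0.47 + 0.78) = min(1, 1.31) = 1.00
(~x → ~y) → (y → x) = min(1, 1 − 1.00 + 1.00) = min(1, 1.00) = 1.00
(As expected: an axiom of Ł∞, always 1.)

1.00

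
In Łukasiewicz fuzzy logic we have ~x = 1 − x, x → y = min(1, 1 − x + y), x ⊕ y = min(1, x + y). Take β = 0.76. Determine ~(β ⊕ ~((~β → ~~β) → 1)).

0.24

~β = 1 − 0.76 = 0.24
~~β = 1 − 0.24 = 0.76
~β → ~~β = min(1, 1 − 0.24 + 0.76) = min(1, 1.52) = 1.00
(~β → ~~β) → 1 = min(1, 1 − 1.00 + 1.00) = min(1, 1.00) = 1.00
~((~β → ~~β) → 1) = 1 − 1.00 = 0.00
β ⊕ ~((~β → ~~β) → 1) = min(1, 0.76 + 0.00) = min(1, 0.76) = 0.76
~(β ⊕ ~((~β → ~~β) → 1)) = 1 − 0.76 = 0.24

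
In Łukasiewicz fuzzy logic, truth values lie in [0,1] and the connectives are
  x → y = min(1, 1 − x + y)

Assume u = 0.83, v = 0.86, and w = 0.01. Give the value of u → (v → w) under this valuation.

0.32

v → w = min(1, 1 − 0.86 + 0.01) = min(1, 0.15) = 0.15
u → (v → w) = min(1, 1 − 0.83 + 0.15) = min(1, 0.32) = 0.32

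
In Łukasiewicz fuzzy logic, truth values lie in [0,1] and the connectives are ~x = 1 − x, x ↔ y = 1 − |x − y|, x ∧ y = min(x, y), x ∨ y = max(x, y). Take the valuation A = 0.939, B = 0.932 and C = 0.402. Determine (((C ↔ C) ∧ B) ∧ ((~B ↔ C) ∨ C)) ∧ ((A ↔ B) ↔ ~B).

C ↔ C = 1 − |0.402 − 0.402| = 1 − 0.000 = 1.000
(C ↔ C) ∧ B = min(1.000, 0.932) = 0.932
~B = 1 − 0.932 = 0.068
~B ↔ C = 1 − |0.068 − 0.402| = 1 − 0.334 = 0.666
(~B ↔ C) ∨ C = max(0.666, 0.402) = 0.666
((C ↔ C) ∧ B) ∧ ((~B ↔ C) ∨ C) = min(0.932, 0.666) = 0.666
A ↔ B = 1 − |0.939 − 0.932| = 1 − 0.007 = 0.993
(A ↔ B) ↔ ~B = 1 − |0.993 − 0.068| = 1 − 0.925 = 0.075
(((C ↔ C) ∧ B) ∧ ((~B ↔ C) ∨ C)) ∧ ((A ↔ B) ↔ ~B) = min(0.666, 0.075) = 0.075

0.075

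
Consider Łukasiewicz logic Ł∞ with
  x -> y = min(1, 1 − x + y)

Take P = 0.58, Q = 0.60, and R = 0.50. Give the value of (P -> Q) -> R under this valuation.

P -> Q = min(1, 1 − 0.58 + 0.60) = min(1, 1.02) = 1.00
(P -> Q) -> R = min(1, 1 − 1.00 + 0.50) = min(1, 0.50) = 0.50

0.50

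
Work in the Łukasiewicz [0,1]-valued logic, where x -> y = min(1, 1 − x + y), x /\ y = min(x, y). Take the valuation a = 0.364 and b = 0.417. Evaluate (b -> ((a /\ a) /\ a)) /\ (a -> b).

0.947

a /\ a = min(0.364, 0.364) = 0.364
(a /\ a) /\ a = min(0.364, 0.364) = 0.364
b -> ((a /\ a) /\ a) = min(1, 1 − 0.417 + 0.364) = min(1, 0.947) = 0.947
a -> b = min(1, 1 − 0.364 + 0.417) = min(1, 1.053) = 1.000
(b -> ((a /\ a) /\ a)) /\ (a -> b) = min(0.947, 1.000) = 0.947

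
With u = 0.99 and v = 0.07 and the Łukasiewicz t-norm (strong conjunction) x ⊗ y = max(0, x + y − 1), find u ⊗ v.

0.06

u ⊗ v = max(0, 0.99 + 0.07 − 1) = max(0, 0.06) = 0.06
For comparison, the Gödel (minimum) t-norm min(x, y) would give 0.07.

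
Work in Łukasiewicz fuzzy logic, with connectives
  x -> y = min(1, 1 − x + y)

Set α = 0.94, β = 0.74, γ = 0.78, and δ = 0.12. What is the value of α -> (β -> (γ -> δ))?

γ -> δ = min(1, 1 − 0.78 + 0.12) = min(1, 0.34) = 0.34
β -> (γ -> δ) = min(1, 1 − 0.74 + 0.34) = min(1, 0.60) = 0.60
α -> (β -> (γ -> δ)) = min(1, 1 − 0.94 + 0.60) = min(1, 0.66) = 0.66

0.66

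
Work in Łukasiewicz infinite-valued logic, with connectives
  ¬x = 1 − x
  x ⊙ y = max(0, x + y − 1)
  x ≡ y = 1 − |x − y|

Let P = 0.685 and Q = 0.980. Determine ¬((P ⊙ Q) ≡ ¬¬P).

0.020

P ⊙ Q = max(0, 0.685 + 0.980 − 1) = max(0, 0.665) = 0.665
¬P = 1 − 0.685 = 0.315
¬¬P = 1 − 0.315 = 0.685
(P ⊙ Q) ≡ ¬¬P = 1 − |0.665 − 0.685| = 1 − 0.020 = 0.980
¬((P ⊙ Q) ≡ ¬¬P) = 1 − 0.980 = 0.020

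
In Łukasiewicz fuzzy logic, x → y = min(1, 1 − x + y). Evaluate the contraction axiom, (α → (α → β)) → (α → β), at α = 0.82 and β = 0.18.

0.82

α → β = min(1, 1 − 0.82 + 0.18) = min(1, 0.36) = 0.36
α → (α → β) = min(1, 1 − 0.82 + 0.36) = min(1, 0.54) = 0.54
(α → (α → β)) → (α → β) = min(1, 1 − 0.54 + 0.36) = min(1, 0.82) = 0.82
(The value 0.82 < 1 shows this instance is not satisfied; fails in Ł∞ (the t-norm is not idempotent).)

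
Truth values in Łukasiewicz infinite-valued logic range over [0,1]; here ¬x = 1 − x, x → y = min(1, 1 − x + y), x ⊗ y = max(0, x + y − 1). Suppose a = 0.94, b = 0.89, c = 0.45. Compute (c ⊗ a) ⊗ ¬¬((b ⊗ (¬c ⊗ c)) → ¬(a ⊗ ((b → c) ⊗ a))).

0.39

c ⊗ a = max(0, 0.45 + 0.94 − 1) = max(0, 0.39) = 0.39
¬c = 1 − 0.45 = 0.55
¬c ⊗ c = max(0, 0.55 + 0.45 − 1) = max(0, 0.00) = 0.00
b ⊗ (¬c ⊗ c) = max(0, 0.89 + 0.00 − 1) = max(0, -0.11) = 0.00
b → c = min(1, 1 − 0.89 + 0.45) = min(1, 0.56) = 0.56
(b → c) ⊗ a = max(0, 0.56 + 0.94 − 1) = max(0, 0.50) = 0.50
a ⊗ ((b → c) ⊗ a) = max(0, 0.94 + 0.50 − 1) = max(0, 0.44) = 0.44
¬(a ⊗ ((b → c) ⊗ a)) = 1 − 0.44 = 0.56
(b ⊗ (¬c ⊗ c)) → ¬(a ⊗ ((b → c) ⊗ a)) = min(1, 1 − 0.00 + 0.56) = min(1, 1.56) = 1.00
¬((b ⊗ (¬c ⊗ c)) → ¬(a ⊗ ((b → c) ⊗ a))) = 1 − 1.00 = 0.00
¬¬((b ⊗ (¬c ⊗ c)) → ¬(a ⊗ ((b → c) ⊗ a))) = 1 − 0.00 = 1.00
(c ⊗ a) ⊗ ¬¬((b ⊗ (¬c ⊗ c)) → ¬(a ⊗ ((b → c) ⊗ a))) = max(0, 0.39 + 1.00 − 1) = max(0, 0.39) = 0.39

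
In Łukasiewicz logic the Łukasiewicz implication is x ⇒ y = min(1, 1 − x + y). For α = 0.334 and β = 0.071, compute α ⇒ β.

0.737

α ⇒ β = min(1, 1 − 0.334 + 0.071) = min(1, 0.737) = 0.737
For comparison, the Gödel implication (1 if x ≤ y else y) would give 0.071.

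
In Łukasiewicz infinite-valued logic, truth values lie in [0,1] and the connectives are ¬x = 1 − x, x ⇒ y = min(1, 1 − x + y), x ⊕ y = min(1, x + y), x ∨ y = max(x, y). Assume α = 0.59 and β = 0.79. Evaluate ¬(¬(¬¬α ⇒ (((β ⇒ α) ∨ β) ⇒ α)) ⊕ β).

¬α = 1 − 0.59 = 0.41
¬¬α = 1 − 0.41 = 0.59
β ⇒ α = min(1, 1 − 0.79 + 0.59) = min(1, 0.80) = 0.80
(β ⇒ α) ∨ β = max(0.80, 0.79) = 0.80
((β ⇒ α) ∨ β) ⇒ α = min(1, 1 − 0.80 + 0.59) = min(1, 0.79) = 0.79
¬¬α ⇒ (((β ⇒ α) ∨ β) ⇒ α) = min(1, 1 − 0.59 + 0.79) = min(1, 1.20) = 1.00
¬(¬¬α ⇒ (((β ⇒ α) ∨ β) ⇒ α)) = 1 − 1.00 = 0.00
¬(¬¬α ⇒ (((β ⇒ α) ∨ β) ⇒ α)) ⊕ β = min(1, 0.00 + 0.79) = min(1, 0.79) = 0.79
¬(¬(¬¬α ⇒ (((β ⇒ α) ∨ β) ⇒ α)) ⊕ β) = 1 − 0.79 = 0.21

0.21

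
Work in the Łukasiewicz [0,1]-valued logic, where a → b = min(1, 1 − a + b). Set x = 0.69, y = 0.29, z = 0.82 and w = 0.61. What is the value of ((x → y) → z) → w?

x → y = min(1, 1 − 0.69 + 0.29) = min(1, 0.60) = 0.60
(x → y) → z = min(1, 1 − 0.60 + 0.82) = min(1, 1.22) = 1.00
((x → y) → z) → w = min(1, 1 − 1.00 + 0.61) = min(1, 0.61) = 0.61

0.61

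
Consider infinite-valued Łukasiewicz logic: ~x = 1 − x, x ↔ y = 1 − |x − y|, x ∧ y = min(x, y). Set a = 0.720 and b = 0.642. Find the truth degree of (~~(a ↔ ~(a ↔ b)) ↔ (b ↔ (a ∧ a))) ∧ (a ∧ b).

a ↔ b = 1 − |0.720 − 0.642| = 1 − 0.078 = 0.922
~(a ↔ b) = 1 − 0.922 = 0.078
a ↔ ~(a ↔ b) = 1 − |0.720 − 0.078| = 1 − 0.642 = 0.358
~(a ↔ ~(a ↔ b)) = 1 − 0.358 = 0.642
~~(a ↔ ~(a ↔ b)) = 1 − 0.642 = 0.358
a ∧ a = min(0.720, 0.720) = 0.720
b ↔ (a ∧ a) = 1 − |0.642 − 0.720| = 1 − 0.078 = 0.922
~~(a ↔ ~(a ↔ b)) ↔ (b ↔ (a ∧ a)) = 1 − |0.358 − 0.922| = 1 − 0.564 = 0.436
a ∧ b = min(0.720, 0.642) = 0.642
(~~(a ↔ ~(a ↔ b)) ↔ (b ↔ (a ∧ a))) ∧ (a ∧ b) = min(0.436, 0.642) = 0.436

0.436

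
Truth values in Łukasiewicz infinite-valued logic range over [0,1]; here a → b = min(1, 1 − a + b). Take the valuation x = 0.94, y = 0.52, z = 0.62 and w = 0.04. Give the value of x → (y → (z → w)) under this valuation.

0.96

z → w = min(1, 1 − 0.62 + 0.04) = min(1, 0.42) = 0.42
y → (z → w) = min(1, 1 − 0.52 + 0.42) = min(1, 0.90) = 0.90
x → (y → (z → w)) = min(1, 1 − 0.94 + 0.90) = min(1, 0.96) = 0.96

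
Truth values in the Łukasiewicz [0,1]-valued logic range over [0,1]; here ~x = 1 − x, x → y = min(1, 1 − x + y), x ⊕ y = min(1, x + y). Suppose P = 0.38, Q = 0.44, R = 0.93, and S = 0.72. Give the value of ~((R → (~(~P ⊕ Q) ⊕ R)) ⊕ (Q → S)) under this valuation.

~P = 1 − 0.38 = 0.62
~P ⊕ Q = min(1, 0.62 + 0.44) = min(1, 1.06) = 1.00
~(~P ⊕ Q) = 1 − 1.00 = 0.00
~(~P ⊕ Q) ⊕ R = min(1, 0.00 + 0.93) = min(1, 0.93) = 0.93
R → (~(~P ⊕ Q) ⊕ R) = min(1, 1 − 0.93 + 0.93) = min(1, 1.00) = 1.00
Q → S = min(1, 1 − 0.44 + 0.72) = min(1, 1.28) = 1.00
(R → (~(~P ⊕ Q) ⊕ R)) ⊕ (Q → S) = min(1, 1.00 + 1.00) = min(1, 2.00) = 1.00
~((R → (~(~P ⊕ Q) ⊕ R)) ⊕ (Q → S)) = 1 − 1.00 = 0.00

0.00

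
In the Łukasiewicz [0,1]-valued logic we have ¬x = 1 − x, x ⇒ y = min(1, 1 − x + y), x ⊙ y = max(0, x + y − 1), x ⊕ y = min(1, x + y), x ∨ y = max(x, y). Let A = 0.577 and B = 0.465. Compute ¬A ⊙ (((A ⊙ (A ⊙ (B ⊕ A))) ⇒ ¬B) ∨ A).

¬A = 1 − 0.577 = 0.423
B ⊕ A = min(1, 0.465 + 0.577) = min(1, 1.042) = 1.000
A ⊙ (B ⊕ A) = max(0, 0.577 + 1.000 − 1) = max(0, 0.577) = 0.577
A ⊙ (A ⊙ (B ⊕ A)) = max(0, 0.577 + 0.577 − 1) = max(0, 0.154) = 0.154
¬B = 1 − 0.465 = 0.535
(A ⊙ (A ⊙ (B ⊕ A))) ⇒ ¬B = min(1, 1 − 0.154 + 0.535) = min(1, 1.381) = 1.000
((A ⊙ (A ⊙ (B ⊕ A))) ⇒ ¬B) ∨ A = max(1.000, 0.577) = 1.000
¬A ⊙ (((A ⊙ (A ⊙ (B ⊕ A))) ⇒ ¬B) ∨ A) = max(0, 0.423 + 1.000 − 1) = max(0, 0.423) = 0.423

0.423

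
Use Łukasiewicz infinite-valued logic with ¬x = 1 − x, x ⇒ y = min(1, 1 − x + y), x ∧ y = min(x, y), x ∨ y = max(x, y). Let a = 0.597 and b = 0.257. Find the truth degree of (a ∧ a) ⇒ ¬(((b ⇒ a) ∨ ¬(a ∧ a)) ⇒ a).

a ∧ a = min(0.597, 0.597) = 0.597
b ⇒ a = min(1, 1 − 0.257 + 0.597) = min(1, 1.340) = 1.000
¬(a ∧ a) = 1 − 0.597 = 0.403
(b ⇒ a) ∨ ¬(a ∧ a) = max(1.000, 0.403) = 1.000
((b ⇒ a) ∨ ¬(a ∧ a)) ⇒ a = min(1, 1 − 1.000 + 0.597) = min(1, 0.597) = 0.597
¬(((b ⇒ a) ∨ ¬(a ∧ a)) ⇒ a) = 1 − 0.597 = 0.403
(a ∧ a) ⇒ ¬(((b ⇒ a) ∨ ¬(a ∧ a)) ⇒ a) = min(1, 1 − 0.597 + 0.403) = min(1, 0.806) = 0.806

0.806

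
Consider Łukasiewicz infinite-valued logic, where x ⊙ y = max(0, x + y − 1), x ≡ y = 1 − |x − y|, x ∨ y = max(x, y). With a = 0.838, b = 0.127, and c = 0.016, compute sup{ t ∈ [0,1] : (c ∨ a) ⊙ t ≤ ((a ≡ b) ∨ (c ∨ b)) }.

0.451

c ∨ a = max(0.016, 0.838) = 0.838
So the left factor is c ∨ a = 0.838.
a ≡ b = 1 − |0.838 − 0.127| = 1 − 0.711 = 0.289
c ∨ b = max(0.016, 0.127) = 0.127
(a ≡ b) ∨ (c ∨ b) = max(0.289, 0.127) = 0.289
So the right-hand bound is (a ≡ b) ∨ (c ∨ b) = 0.289.
The residuum of the Łukasiewicz t-norm gives the supremum: min(1, 1 − 0.838 + 0.289).
1 − 0.838 + 0.289 = 0.451, so t = min(1, 0.451) = 0.451.
Check: 0.838 ⊙ 0.451 = max(0, 0.289) = 0.289 ≤ 0.289.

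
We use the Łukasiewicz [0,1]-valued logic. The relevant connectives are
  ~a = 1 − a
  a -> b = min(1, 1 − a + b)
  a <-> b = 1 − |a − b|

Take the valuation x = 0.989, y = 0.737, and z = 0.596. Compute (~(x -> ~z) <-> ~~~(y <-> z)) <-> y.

~z = 1 − 0.596 = 0.404
x -> ~z = min(1, 1 − 0.989 + 0.404) = min(1, 0.415) = 0.415
~(x -> ~z) = 1 − 0.415 = 0.585
y <-> z = 1 − |0.737 − 0.596| = 1 − 0.141 = 0.859
~(y <-> z) = 1 − 0.859 = 0.141
~~(y <-> z) = 1 − 0.141 = 0.859
~~~(y <-> z) = 1 − 0.859 = 0.141
~(x -> ~z) <-> ~~~(y <-> z) = 1 − |0.585 − 0.141| = 1 − 0.444 = 0.556
(~(x -> ~z) <-> ~~~(y <-> z)) <-> y = 1 − |0.556 − 0.737| = 1 − 0.181 = 0.819

0.819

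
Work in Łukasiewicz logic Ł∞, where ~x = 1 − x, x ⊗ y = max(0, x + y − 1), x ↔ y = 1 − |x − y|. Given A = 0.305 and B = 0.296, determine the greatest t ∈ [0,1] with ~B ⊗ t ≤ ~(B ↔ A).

0.305

~B = 1 − 0.296 = 0.704
So the left factor is ~B = 0.704.
B ↔ A = 1 − |0.296 − 0.305| = 1 − 0.009 = 0.991
~(B ↔ A) = 1 − 0.991 = 0.009
So the right-hand bound is ~(B ↔ A) = 0.009.
The residuum of the Łukasiewicz t-norm gives the supremum: min(1, 1 − 0.704 + 0.009).
1 − 0.704 + 0.009 = 0.305, so t = min(1, 0.305) = 0.305.
Check: 0.704 ⊗ 0.305 = max(0, 0.009) = 0.009 ≤ 0.009.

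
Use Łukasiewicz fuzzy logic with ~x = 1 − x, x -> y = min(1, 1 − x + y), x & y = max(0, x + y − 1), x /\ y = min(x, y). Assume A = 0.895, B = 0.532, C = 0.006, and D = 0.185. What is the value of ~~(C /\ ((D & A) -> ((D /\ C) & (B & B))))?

D & A = max(0, 0.185 + 0.895 − 1) = max(0, 0.080) = 0.080
D /\ C = min(0.185, 0.006) = 0.006
B & B = max(0, 0.532 + 0.532 − 1) = max(0, 0.064) = 0.064
(D /\ C) & (B & B) = max(0, 0.006 + 0.064 − 1) = max(0, -0.930) = 0.000
(D & A) -> ((D /\ C) & (B & B)) = min(1, 1 − 0.080 + 0.000) = min(1, 0.920) = 0.920
C /\ ((D & A) -> ((D /\ C) & (B & B))) = min(0.006, 0.920) = 0.006
~(C /\ ((D & A) -> ((D /\ C) & (B & B)))) = 1 − 0.006 = 0.994
~~(C /\ ((D & A) -> ((D /\ C) & (B & B)))) = 1 − 0.994 = 0.006

0.006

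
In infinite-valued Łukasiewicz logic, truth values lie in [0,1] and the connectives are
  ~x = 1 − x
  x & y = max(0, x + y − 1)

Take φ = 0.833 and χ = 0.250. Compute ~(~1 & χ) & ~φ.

~1 = 1 − 1.000 = 0.000
~1 & χ = max(0, 0.000 + 0.250 − 1) = max(0, -0.750) = 0.000
~(~1 & χ) = 1 − 0.000 = 1.000
~φ = 1 − 0.833 = 0.167
~(~1 & χ) & ~φ = max(0, 1.000 + 0.167 − 1) = max(0, 0.167) = 0.167

0.167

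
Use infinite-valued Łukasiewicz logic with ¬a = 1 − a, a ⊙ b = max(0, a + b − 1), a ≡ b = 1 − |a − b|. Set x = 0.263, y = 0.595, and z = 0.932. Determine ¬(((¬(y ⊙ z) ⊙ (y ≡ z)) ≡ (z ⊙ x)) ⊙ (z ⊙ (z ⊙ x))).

y ⊙ z = max(0, 0.595 + 0.932 − 1) = max(0, 0.527) = 0.527
¬(y ⊙ z) = 1 − 0.527 = 0.473
y ≡ z = 1 − |0.595 − 0.932| = 1 − 0.337 = 0.663
¬(y ⊙ z) ⊙ (y ≡ z) = max(0, 0.473 + 0.663 − 1) = max(0, 0.136) = 0.136
z ⊙ x = max(0, 0.932 + 0.263 − 1) = max(0, 0.195) = 0.195
(¬(y ⊙ z) ⊙ (y ≡ z)) ≡ (z ⊙ x) = 1 − |0.136 − 0.195| = 1 − 0.059 = 0.941
z ⊙ (z ⊙ x) = max(0, 0.932 + 0.195 − 1) = max(0, 0.127) = 0.127
((¬(y ⊙ z) ⊙ (y ≡ z)) ≡ (z ⊙ x)) ⊙ (z ⊙ (z ⊙ x)) = max(0, 0.941 + 0.127 − 1) = max(0, 0.068) = 0.068
¬(((¬(y ⊙ z) ⊙ (y ≡ z)) ≡ (z ⊙ x)) ⊙ (z ⊙ (z ⊙ x))) = 1 − 0.068 = 0.932

0.932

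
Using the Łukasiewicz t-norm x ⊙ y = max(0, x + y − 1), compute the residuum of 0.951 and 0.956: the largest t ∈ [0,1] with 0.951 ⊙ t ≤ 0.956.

The residuum of the Łukasiewicz t-norm gives the supremum: min(1, 1 − 0.951 + 0.956).
1 − 0.951 + 0.956 = 1.005, so t = min(1, 1.005) = 1.000.
Check: 0.951 ⊙ 1.000 = max(0, 0.951) = 0.951 ≤ 0.956.

1.000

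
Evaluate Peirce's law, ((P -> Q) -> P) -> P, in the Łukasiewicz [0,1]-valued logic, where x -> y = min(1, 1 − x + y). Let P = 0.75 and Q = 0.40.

P -> Q = min(1, 1 − 0.75 + 0.40) = min(1, 0.65) = 0.65
(P -> Q) -> P = min(1, 1 − 0.65 + 0.75) = min(1, 1.10) = 1.00
((P -> Q) -> P) -> P = min(1, 1 − 1.00 + 0.75) = min(1, 0.75) = 0.75
(The value 0.75 < 1 shows this instance is not satisfied; not a Ł∞-tautology in general.)

0.75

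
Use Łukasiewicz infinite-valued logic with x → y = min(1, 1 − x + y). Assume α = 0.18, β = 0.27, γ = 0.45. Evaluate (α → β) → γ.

α → β = min(1, 1 − 0.18 + 0.27) = min(1, 1.09) = 1.00
(α → β) → γ = min(1, 1 − 1.00 + 0.45) = min(1, 0.45) = 0.45

0.45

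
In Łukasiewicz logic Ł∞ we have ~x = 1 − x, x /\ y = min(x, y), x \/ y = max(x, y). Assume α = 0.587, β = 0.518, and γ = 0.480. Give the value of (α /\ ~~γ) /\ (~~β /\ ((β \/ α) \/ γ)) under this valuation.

0.480

~γ = 1 − 0.480 = 0.520
~~γ = 1 − 0.520 = 0.480
α /\ ~~γ = min(0.587, 0.480) = 0.480
~β = 1 − 0.518 = 0.482
~~β = 1 − 0.482 = 0.518
β \/ α = max(0.518, 0.587) = 0.587
(β \/ α) \/ γ = max(0.587, 0.480) = 0.587
~~β /\ ((β \/ α) \/ γ) = min(0.518, 0.587) = 0.518
(α /\ ~~γ) /\ (~~β /\ ((β \/ α) \/ γ)) = min(0.480, 0.518) = 0.480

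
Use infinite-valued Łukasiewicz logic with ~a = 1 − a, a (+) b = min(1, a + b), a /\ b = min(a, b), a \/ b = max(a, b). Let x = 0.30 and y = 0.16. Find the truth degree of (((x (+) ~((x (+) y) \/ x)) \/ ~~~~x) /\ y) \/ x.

x (+) y = min(1, 0.30 + 0.16) = min(1, 0.46) = 0.46
(x (+) y) \/ x = max(0.46, 0.30) = 0.46
~((x (+) y) \/ x) = 1 − 0.46 = 0.54
x (+) ~((x (+) y) \/ x) = min(1, 0.30 + 0.54) = min(1, 0.84) = 0.84
~x = 1 − 0.30 = 0.70
~~x = 1 − 0.70 = 0.30
~~~x = 1 − 0.30 = 0.70
~~~~x = 1 − 0.70 = 0.30
(x (+) ~((x (+) y) \/ x)) \/ ~~~~x = max(0.84, 0.30) = 0.84
((x (+) ~((x (+) y) \/ x)) \/ ~~~~x) /\ y = min(0.84, 0.16) = 0.16
(((x (+) ~((x (+) y) \/ x)) \/ ~~~~x) /\ y) \/ x = max(0.16, 0.30) = 0.30

0.30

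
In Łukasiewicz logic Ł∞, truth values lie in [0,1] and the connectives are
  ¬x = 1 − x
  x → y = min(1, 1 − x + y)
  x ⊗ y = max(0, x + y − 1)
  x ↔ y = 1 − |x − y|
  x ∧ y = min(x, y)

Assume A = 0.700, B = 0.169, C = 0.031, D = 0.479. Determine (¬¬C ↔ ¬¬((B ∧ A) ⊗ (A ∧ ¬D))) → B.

0.200

¬C = 1 − 0.031 = 0.969
¬¬C = 1 − 0.969 = 0.031
B ∧ A = min(0.169, 0.700) = 0.169
¬D = 1 − 0.479 = 0.521
A ∧ ¬D = min(0.700, 0.521) = 0.521
(B ∧ A) ⊗ (A ∧ ¬D) = max(0, 0.169 + 0.521 − 1) = max(0, -0.310) = 0.000
¬((B ∧ A) ⊗ (A ∧ ¬D)) = 1 − 0.000 = 1.000
¬¬((B ∧ A) ⊗ (A ∧ ¬D)) = 1 − 1.000 = 0.000
¬¬C ↔ ¬¬((B ∧ A) ⊗ (A ∧ ¬D)) = 1 − |0.031 − 0.000| = 1 − 0.031 = 0.969
(¬¬C ↔ ¬¬((B ∧ A) ⊗ (A ∧ ¬D))) → B = min(1, 1 − 0.969 + 0.169) = min(1, 0.200) = 0.200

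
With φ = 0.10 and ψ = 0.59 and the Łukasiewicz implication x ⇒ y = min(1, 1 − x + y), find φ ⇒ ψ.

1.00

φ ⇒ ψ = min(1, 1 − 0.10 + 0.59) = min(1, 1.49) = 1.00
For comparison, the Gödel implication (1 if x ≤ y else y) would give 1.00.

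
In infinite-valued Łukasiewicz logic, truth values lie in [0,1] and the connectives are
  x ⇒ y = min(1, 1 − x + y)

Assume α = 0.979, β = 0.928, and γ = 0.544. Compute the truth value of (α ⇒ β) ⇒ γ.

0.595

α ⇒ β = min(1, 1 − 0.979 + 0.928) = min(1, 0.949) = 0.949
(α ⇒ β) ⇒ γ = min(1, 1 − 0.949 + 0.544) = min(1, 0.595) = 0.595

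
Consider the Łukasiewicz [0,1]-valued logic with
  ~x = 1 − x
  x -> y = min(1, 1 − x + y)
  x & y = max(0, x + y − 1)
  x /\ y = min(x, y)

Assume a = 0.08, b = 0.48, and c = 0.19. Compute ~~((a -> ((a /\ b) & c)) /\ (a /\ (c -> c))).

a /\ b = min(0.08, 0.48) = 0.08
(a /\ b) & c = max(0, 0.08 + 0.19 − 1) = max(0, -0.73) = 0.00
a -> ((a /\ b) & c) = min(1, 1 − 0.08 + 0.00) = min(1, 0.92) = 0.92
c -> c = min(1, 1 − 0.19 + 0.19) = min(1, 1.00) = 1.00
a /\ (c -> c) = min(0.08, 1.00) = 0.08
(a -> ((a /\ b) & c)) /\ (a /\ (c -> c)) = min(0.92, 0.08) = 0.08
~((a -> ((a /\ b) & c)) /\ (a /\ (c -> c))) = 1 − 0.08 = 0.92
~~((a -> ((a /\ b) & c)) /\ (a /\ (c -> c))) = 1 − 0.92 = 0.08

0.08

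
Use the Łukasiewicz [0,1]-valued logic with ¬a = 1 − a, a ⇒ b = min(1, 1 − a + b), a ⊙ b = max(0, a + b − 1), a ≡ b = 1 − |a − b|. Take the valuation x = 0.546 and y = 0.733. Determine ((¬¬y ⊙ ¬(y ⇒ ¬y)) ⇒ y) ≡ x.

0.546

¬y = 1 − 0.733 = 0.267
¬¬y = 1 − 0.267 = 0.733
y ⇒ ¬y = min(1, 1 − 0.733 + 0.267) = min(1, 0.534) = 0.534
¬(y ⇒ ¬y) = 1 − 0.534 = 0.466
¬¬y ⊙ ¬(y ⇒ ¬y) = max(0, 0.733 + 0.466 − 1) = max(0, 0.199) = 0.199
(¬¬y ⊙ ¬(y ⇒ ¬y)) ⇒ y = min(1, 1 − 0.199 + 0.733) = min(1, 1.534) = 1.000
((¬¬y ⊙ ¬(y ⇒ ¬y)) ⇒ y) ≡ x = 1 − |1.000 − 0.546| = 1 − 0.454 = 0.546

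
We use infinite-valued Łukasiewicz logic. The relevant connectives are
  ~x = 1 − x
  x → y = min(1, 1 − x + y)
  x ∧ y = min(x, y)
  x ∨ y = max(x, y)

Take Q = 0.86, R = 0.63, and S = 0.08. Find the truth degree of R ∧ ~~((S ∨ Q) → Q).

S ∨ Q = max(0.08, 0.86) = 0.86
(S ∨ Q) → Q = min(1, 1 − 0.86 + 0.86) = min(1, 1.00) = 1.00
~((S ∨ Q) → Q) = 1 − 1.00 = 0.00
~~((S ∨ Q) → Q) = 1 − 0.00 = 1.00
R ∧ ~~((S ∨ Q) → Q) = min(0.63, 1.00) = 0.63

0.63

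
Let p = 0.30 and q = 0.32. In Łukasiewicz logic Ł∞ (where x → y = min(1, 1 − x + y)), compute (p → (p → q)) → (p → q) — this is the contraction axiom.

p → q = min(1, 1 − 0.30 + 0.32) = min(1, 1.02) = 1.00
p → (p → q) = min(1, 1 − 0.30 + 1.00) = min(1, 1.70) = 1.00
(p → (p → q)) → (p → q) = min(1, 1 − 1.00 + 1.00) = min(1, 1.00) = 1.00

1.00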